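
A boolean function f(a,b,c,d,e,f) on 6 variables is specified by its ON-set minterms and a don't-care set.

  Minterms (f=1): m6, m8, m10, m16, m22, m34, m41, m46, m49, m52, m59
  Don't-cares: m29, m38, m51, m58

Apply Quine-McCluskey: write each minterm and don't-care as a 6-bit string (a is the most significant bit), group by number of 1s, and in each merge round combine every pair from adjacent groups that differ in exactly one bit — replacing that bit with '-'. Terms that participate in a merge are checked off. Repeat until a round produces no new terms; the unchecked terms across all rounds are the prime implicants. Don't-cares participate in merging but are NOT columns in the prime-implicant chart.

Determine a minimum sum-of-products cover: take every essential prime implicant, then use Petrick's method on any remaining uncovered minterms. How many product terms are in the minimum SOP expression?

9

size-2^0 implicants → 000110(✓)  001000(✓)  001010(✓)  010000  010110(✓)  011101  100010(✓)  100110(✓)  101001  101110(✓)  110001(✓)  110011(✓)  110100  111010(✓)  111011(✓)
size-2^1 implicants → -00110  0-0110  0010-0  10-110  100-10  11-011  1100-1  11101-
Unchecked terms (primes): -00110, 0-0110, 0010-0, 010000, 011101, 10-110, 100-10, 101001, 11-011, 1100-1, 110100, 11101-
Minterm coverage:
  m6 ⊆ -00110,0-0110
  m8 ⊆ 0010-0 [E]
  m10 ⊆ 0010-0 [E]
  m16 ⊆ 010000 [E]
  m22 ⊆ 0-0110 [E]
  m34 ⊆ 100-10 [E]
  m41 ⊆ 101001 [E]
  m46 ⊆ 10-110 [E]
  m49 ⊆ 1100-1 [E]
  m52 ⊆ 110100 [E]
  m59 ⊆ 11-011,11101-
E = {0-0110, 0010-0, 010000, 10-110, 100-10, 101001, 1100-1, 110100}
Petrick residual → 11-011
Cover = a'c'def' + a'b'cd'f' + a'bc'd'e'f' + ab'def' + ab'c'ef' + ab'cd'e'f + abd'ef + abc'd'f + abc'de'f'  |cover|=9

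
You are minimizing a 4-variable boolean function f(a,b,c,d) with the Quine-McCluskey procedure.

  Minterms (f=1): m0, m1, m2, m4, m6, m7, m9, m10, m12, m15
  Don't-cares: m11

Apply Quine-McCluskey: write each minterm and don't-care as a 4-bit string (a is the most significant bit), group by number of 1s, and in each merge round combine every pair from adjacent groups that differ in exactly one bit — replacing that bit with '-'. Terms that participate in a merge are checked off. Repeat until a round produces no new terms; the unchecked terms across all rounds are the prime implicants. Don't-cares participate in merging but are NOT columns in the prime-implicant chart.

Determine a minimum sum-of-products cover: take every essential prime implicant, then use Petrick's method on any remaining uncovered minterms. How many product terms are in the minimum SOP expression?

5

size-2^0 implicants → 0000(✓)  0001(✓)  0010(✓)  0100(✓)  0110(✓)  0111(✓)  1001(✓)  1010(✓)  1011(✓)  1100(✓)  1111(✓)
size-2^1 implicants → -001  -010  -100  -111  0-00(✓)  0-10(✓)  00-0(✓)  000-  01-0(✓)  011-  1-11  10-1  101-
size-2^2 implicants → 0--0
Unchecked terms (primes): -001, -010, -100, -111, 0--0, 000-, 011-, 1-11, 10-1, 101-
Minterm coverage:
  m0 ⊆ 0--0,000-
  m1 ⊆ -001,000-
  m2 ⊆ -010,0--0
  m4 ⊆ -100,0--0
  m6 ⊆ 0--0,011-
  m7 ⊆ -111,011-
  m9 ⊆ -001,10-1
  m10 ⊆ -010,101-
  m12 ⊆ -100 [E]
  m15 ⊆ -111,1-11
E = {-100}
Petrick residual → -001, -010, -111, 0--0
Cover = b'c'd + b'cd' + bc'd' + bcd + a'd'  |cover|=5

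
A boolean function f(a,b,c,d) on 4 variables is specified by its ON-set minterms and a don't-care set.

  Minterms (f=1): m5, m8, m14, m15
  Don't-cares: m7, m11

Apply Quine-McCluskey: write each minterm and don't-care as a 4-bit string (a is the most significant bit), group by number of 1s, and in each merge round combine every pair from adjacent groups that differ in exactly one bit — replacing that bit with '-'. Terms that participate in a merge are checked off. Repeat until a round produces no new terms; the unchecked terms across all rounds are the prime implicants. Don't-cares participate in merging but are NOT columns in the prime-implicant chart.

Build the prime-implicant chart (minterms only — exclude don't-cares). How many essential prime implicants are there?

3

[col 0] 0101*, 0111*, 1000, 1011*, 1110*, 1111*
[col 1] -111, 01-1, 1-11, 111-
Prime implicants: -111, 01-1, 1-11, 1000, 111-
PI chart (minterm → PIs covering it):
  5 | 01-1  (sole → essential)
  8 | 1000  (sole → essential)
  14 | 111-  (sole → essential)
  15 | -111,1-11,111-
Essential prime implicants: 01-1, 1000, 111-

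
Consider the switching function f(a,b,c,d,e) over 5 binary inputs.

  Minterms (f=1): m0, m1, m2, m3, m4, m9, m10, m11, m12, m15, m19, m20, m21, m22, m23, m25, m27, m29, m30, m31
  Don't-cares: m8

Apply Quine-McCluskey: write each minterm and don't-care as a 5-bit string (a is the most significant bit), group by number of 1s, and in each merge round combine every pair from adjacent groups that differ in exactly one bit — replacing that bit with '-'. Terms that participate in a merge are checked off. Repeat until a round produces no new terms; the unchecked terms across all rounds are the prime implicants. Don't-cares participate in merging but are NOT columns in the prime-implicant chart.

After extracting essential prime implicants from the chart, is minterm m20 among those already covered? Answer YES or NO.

NO

size-2^0 implicants → 00000(✓)  00001(✓)  00010(✓)  00011(✓)  00100(✓)  01000(✓)  01001(✓)  01010(✓)  01011(✓)  01100(✓)  01111(✓)  10011(✓)  10100(✓)  10101(✓)  10110(✓)  10111(✓)  11001(✓)  11011(✓)  11101(✓)  11110(✓)  11111(✓)
size-2^1 implicants → -0011(✓)  -0100  -1001(✓)  -1011(✓)  -1111(✓)  0-000(✓)  0-001(✓)  0-010(✓)  0-011(✓)  0-100(✓)  00-00(✓)  000-0(✓)  000-1(✓)  0000-(✓)  0001-(✓)  01-00(✓)  01-11(✓)  010-0(✓)  010-1(✓)  0100-(✓)  0101-(✓)  1-011(✓)  1-101(✓)  1-110(✓)  1-111(✓)  10-11(✓)  101-0(✓)  101-1(✓)  1010-(✓)  1011-(✓)  11-01(✓)  11-11(✓)  110-1(✓)  111-1(✓)  1111-(✓)
size-2^2 implicants → --011  -1-11  -10-1  0--00  0-0-0(✓)  0-0-1(✓)  0-00-(✓)  0-01-(✓)  000--(✓)  010--(✓)  1--11  1-1-1  1-11-  101--  11--1
size-2^3 implicants → 0-0--
Unchecked terms (primes): --011, -0100, -1-11, -10-1, 0--00, 0-0--, 1--11, 1-1-1, 1-11-, 101--, 11--1
Minterm coverage:
  m0 ⊆ 0--00,0-0--
  m1 ⊆ 0-0-- [E]
  m2 ⊆ 0-0-- [E]
  m3 ⊆ --011,0-0--
  m4 ⊆ -0100,0--00
  m9 ⊆ -10-1,0-0--
  m10 ⊆ 0-0-- [E]
  m11 ⊆ --011,-1-11,-10-1,0-0--
  m12 ⊆ 0--00 [E]
  m15 ⊆ -1-11 [E]
  m19 ⊆ --011,1--11
  m20 ⊆ -0100,101--
  m21 ⊆ 1-1-1,101--
  m22 ⊆ 1-11-,101--
  m23 ⊆ 1--11,1-1-1,1-11-,101--
  m25 ⊆ -10-1,11--1
  m27 ⊆ --011,-1-11,-10-1,1--11,11--1
  m29 ⊆ 1-1-1,11--1
  m30 ⊆ 1-11- [E]
  m31 ⊆ -1-11,1--11,1-1-1,1-11-,11--1
E = {-1-11, 0--00, 0-0--, 1-11-}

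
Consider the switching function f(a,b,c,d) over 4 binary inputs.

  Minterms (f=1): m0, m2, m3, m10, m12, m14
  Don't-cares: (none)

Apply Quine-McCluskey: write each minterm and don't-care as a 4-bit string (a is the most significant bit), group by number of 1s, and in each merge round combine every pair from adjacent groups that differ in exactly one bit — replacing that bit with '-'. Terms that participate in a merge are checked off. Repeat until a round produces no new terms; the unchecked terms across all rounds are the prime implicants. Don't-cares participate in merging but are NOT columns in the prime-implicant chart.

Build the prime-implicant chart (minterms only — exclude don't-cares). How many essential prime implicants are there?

3

Round 0: 0000✓ 0010✓ 0011✓ 1010✓ 1100✓ 1110✓
Round 1: -010 00-0 001- 1-10 11-0
PIs = {-010, 00-0, 001-, 1-10, 11-0}
Coverage chart:
  m0: 00-0 ←essential
  m2: -010,00-0,001-
  m3: 001- ←essential
  m10: -010,1-10
  m12: 11-0 ←essential
  m14: 1-10,11-0
Essential: 00-0, 001-, 11-0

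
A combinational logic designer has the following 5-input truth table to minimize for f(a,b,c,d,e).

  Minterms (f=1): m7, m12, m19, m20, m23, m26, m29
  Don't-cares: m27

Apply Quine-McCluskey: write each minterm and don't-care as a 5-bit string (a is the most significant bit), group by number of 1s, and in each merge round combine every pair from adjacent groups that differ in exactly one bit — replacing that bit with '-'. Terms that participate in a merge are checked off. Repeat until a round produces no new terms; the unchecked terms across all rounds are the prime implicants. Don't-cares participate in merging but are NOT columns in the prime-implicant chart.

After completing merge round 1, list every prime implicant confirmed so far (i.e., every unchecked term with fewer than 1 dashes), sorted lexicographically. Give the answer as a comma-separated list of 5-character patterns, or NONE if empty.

size-2^0 implicants → 00111(✓)  01100  10011(✓)  10100  10111(✓)  11010(✓)  11011(✓)  11101
size-2^1 implicants → -0111  1-011  10-11  1101-
Unchecked terms (primes): -0111, 01100, 1-011, 10-11, 10100, 1101-, 11101

01100, 10100, 11101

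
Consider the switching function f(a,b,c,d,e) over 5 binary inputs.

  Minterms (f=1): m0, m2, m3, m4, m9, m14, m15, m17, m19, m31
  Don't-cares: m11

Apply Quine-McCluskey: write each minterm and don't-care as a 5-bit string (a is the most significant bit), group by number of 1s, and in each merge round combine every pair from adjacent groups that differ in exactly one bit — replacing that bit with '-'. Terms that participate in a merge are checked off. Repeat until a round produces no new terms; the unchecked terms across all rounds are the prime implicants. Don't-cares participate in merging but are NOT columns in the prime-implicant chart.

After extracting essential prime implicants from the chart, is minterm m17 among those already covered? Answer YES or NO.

YES

Round 0: 00000✓ 00010✓ 00011✓ 00100✓ 01001✓ 01011✓ 01110✓ 01111✓ 10001✓ 10011✓ 11111✓
Round 1: -0011 -1111 0-011 00-00 000-0 0001- 01-11 010-1 0111- 100-1
PIs = {-0011, -1111, 0-011, 00-00, 000-0, 0001-, 01-11, 010-1, 0111-, 100-1}
Coverage chart:
  m0: 00-00,000-0
  m2: 000-0,0001-
  m3: -0011,0-011,0001-
  m4: 00-00 ←essential
  m9: 010-1 ←essential
  m14: 0111- ←essential
  m15: -1111,01-11,0111-
  m17: 100-1 ←essential
  m19: -0011,100-1
  m31: -1111 ←essential
Essential: -1111, 00-00, 010-1, 0111-, 100-1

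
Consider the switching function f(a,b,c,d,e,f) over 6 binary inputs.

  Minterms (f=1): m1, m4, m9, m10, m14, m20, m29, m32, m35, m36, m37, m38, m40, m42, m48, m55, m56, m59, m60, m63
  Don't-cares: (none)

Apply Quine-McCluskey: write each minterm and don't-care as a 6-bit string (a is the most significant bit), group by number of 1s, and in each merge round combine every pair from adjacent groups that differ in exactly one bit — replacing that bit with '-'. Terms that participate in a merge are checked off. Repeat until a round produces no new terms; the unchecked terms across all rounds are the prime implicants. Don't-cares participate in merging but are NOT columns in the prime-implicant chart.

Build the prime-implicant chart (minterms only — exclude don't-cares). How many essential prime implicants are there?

Round 0: 000001✓ 000100✓ 001001✓ 001010✓ 001110✓ 010100✓ 011101 100000✓ 100011 100100✓ 100101✓ 100110✓ 101000✓ 101010✓ 110000✓ 110111✓ 111000✓ 111011✓ 111100✓ 111111✓
Round 1: -00100 -01010 0-0100 00-001 001-10 1-0000✓ 1-1000✓ 10-000✓ 100-00 1001-0 10010- 1010-0 11-000✓ 11-111 111-00 111-11
Round 2: 1--000
PIs = {-00100, -01010, 0-0100, 00-001, 001-10, 011101, 1--000, 100-00, 100011, 1001-0, 10010-, 1010-0, 11-111, 111-00, 111-11}
Coverage chart:
  m1: 00-001 ←essential
  m4: -00100,0-0100
  m9: 00-001 ←essential
  m10: -01010,001-10
  m14: 001-10 ←essential
  m20: 0-0100 ←essential
  m29: 011101 ←essential
  m32: 1--000,100-00
  m35: 100011 ←essential
  m36: -00100,100-00,1001-0,10010-
  m37: 10010- ←essential
  m38: 1001-0 ←essential
  m40: 1--000,1010-0
  m42: -01010,1010-0
  m48: 1--000 ←essential
  m55: 11-111 ←essential
  m56: 1--000,111-00
  m59: 111-11 ←essential
  m60: 111-00 ←essential
  m63: 11-111,111-11
Essential: 0-0100, 00-001, 001-10, 011101, 1--000, 100011, 1001-0, 10010-, 11-111, 111-00, 111-11

11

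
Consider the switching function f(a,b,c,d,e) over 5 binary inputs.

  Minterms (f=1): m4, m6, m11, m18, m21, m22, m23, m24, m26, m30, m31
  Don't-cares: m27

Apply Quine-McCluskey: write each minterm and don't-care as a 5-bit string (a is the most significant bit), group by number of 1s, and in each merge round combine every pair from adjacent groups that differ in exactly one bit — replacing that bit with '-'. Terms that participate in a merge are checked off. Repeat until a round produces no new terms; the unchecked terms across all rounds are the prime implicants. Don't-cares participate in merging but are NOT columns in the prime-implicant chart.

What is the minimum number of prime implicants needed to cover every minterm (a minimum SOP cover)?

6

Round 0: 00100✓ 00110✓ 01011✓ 10010✓ 10101✓ 10110✓ 10111✓ 11000✓ 11010✓ 11011✓ 11110✓ 11111✓
Round 1: -0110 -1011 001-0 1-010✓ 1-110✓ 1-111✓ 10-10✓ 101-1 1011-✓ 11-10✓ 11-11✓ 110-0 1101-✓ 1111-✓
Round 2: 1--10 1-11- 11-1-
PIs = {-0110, -1011, 001-0, 1--10, 1-11-, 101-1, 11-1-, 110-0}
Coverage chart:
  m4: 001-0 ←essential
  m6: -0110,001-0
  m11: -1011 ←essential
  m18: 1--10 ←essential
  m21: 101-1 ←essential
  m22: -0110,1--10,1-11-
  m23: 1-11-,101-1
  m24: 110-0 ←essential
  m26: 1--10,11-1-,110-0
  m30: 1--10,1-11-,11-1-
  m31: 1-11-,11-1-
Essential: -1011, 001-0, 1--10, 101-1, 110-0
Petrick residual → 1-11-
Min cover (6 terms): bc'de + a'b'ce' + ade' + acd + ab'ce + abc'e'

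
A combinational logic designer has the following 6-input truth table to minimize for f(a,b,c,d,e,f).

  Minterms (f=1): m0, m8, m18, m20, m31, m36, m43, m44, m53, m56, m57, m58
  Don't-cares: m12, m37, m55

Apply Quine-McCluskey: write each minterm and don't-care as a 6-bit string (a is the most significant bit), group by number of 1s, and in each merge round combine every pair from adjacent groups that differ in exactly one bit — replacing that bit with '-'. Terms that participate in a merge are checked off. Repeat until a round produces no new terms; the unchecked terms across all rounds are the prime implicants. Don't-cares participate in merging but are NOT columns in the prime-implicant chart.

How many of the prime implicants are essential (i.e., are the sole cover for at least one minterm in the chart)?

[col 0] 000000*, 001000*, 001100*, 010010, 010100, 011111, 100100*, 100101*, 101011, 101100*, 110101*, 110111*, 111000*, 111001*, 111010*
[col 1] -01100, 00-000, 001-00, 1-0101, 10-100, 10010-, 1101-1, 1110-0, 11100-
Prime implicants: -01100, 00-000, 001-00, 010010, 010100, 011111, 1-0101, 10-100, 10010-, 101011, 1101-1, 1110-0, 11100-
PI chart (minterm → PIs covering it):
  0 | 00-000  (sole → essential)
  8 | 00-000,001-00
  18 | 010010  (sole → essential)
  20 | 010100  (sole → essential)
  31 | 011111  (sole → essential)
  36 | 10-100,10010-
  43 | 101011  (sole → essential)
  44 | -01100,10-100
  53 | 1-0101,1101-1
  56 | 1110-0,11100-
  57 | 11100-  (sole → essential)
  58 | 1110-0  (sole → essential)
Essential prime implicants: 00-000, 010010, 010100, 011111, 101011, 1110-0, 11100-

7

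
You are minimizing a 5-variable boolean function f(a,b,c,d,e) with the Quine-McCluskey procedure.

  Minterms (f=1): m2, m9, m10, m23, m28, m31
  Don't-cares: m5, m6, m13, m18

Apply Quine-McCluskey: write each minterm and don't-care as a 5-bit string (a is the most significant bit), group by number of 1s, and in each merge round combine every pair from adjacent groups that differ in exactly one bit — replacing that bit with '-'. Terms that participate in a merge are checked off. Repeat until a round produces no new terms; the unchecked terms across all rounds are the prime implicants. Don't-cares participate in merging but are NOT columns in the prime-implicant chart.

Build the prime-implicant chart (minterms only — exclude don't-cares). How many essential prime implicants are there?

4

[col 0] 00010*, 00101*, 00110*, 01001*, 01010*, 01101*, 10010*, 10111*, 11100, 11111*
[col 1] -0010, 0-010, 0-101, 00-10, 01-01, 1-111
Prime implicants: -0010, 0-010, 0-101, 00-10, 01-01, 1-111, 11100
PI chart (minterm → PIs covering it):
  2 | -0010,0-010,00-10
  9 | 01-01  (sole → essential)
  10 | 0-010  (sole → essential)
  23 | 1-111  (sole → essential)
  28 | 11100  (sole → essential)
  31 | 1-111  (sole → essential)
Essential prime implicants: 0-010, 01-01, 1-111, 11100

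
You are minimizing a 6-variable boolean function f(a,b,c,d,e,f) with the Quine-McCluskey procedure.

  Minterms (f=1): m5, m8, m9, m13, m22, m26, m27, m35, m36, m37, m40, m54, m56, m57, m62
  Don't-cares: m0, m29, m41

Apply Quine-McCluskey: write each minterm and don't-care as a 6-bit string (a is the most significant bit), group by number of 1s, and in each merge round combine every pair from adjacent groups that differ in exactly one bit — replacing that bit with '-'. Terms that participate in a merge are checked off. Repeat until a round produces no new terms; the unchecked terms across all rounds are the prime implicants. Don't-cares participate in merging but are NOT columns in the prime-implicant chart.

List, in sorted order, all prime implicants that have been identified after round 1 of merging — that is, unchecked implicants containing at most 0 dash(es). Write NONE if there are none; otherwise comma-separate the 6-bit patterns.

Round 0: 000000✓ 000101✓ 001000✓ 001001✓ 001101✓ 010110✓ 011010✓ 011011✓ 011101✓ 100011 100100✓ 100101✓ 101000✓ 101001✓ 110110✓ 111000✓ 111001✓ 111110✓
Round 1: -00101 -01000✓ -01001✓ -10110 0-1101 00-000 00-101 001-01 00100-✓ 01101- 1-1000✓ 1-1001✓ 10010- 10100-✓ 11-110 11100-✓
Round 2: -0100- 1-100-
PIs = {-00101, -0100-, -10110, 0-1101, 00-000, 00-101, 001-01, 01101-, 1-100-, 100011, 10010-, 11-110}

100011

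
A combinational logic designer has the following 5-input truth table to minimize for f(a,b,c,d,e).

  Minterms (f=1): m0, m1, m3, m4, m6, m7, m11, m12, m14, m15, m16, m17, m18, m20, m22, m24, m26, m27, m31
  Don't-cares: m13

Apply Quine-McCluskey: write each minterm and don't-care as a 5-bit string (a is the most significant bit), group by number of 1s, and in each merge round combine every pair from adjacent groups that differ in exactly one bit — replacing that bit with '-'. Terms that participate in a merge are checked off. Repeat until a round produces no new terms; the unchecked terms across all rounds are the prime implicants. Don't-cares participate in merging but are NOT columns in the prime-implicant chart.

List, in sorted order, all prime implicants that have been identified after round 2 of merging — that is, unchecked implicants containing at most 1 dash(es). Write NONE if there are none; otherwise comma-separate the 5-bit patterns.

000-1, 1101-

size-2^0 implicants → 00000(✓)  00001(✓)  00011(✓)  00100(✓)  00110(✓)  00111(✓)  01011(✓)  01100(✓)  01101(✓)  01110(✓)  01111(✓)  10000(✓)  10001(✓)  10010(✓)  10100(✓)  10110(✓)  11000(✓)  11010(✓)  11011(✓)  11111(✓)
size-2^1 implicants → -0000(✓)  -0001(✓)  -0100(✓)  -0110(✓)  -1011(✓)  -1111(✓)  0-011(✓)  0-100(✓)  0-110(✓)  0-111(✓)  00-00(✓)  00-11(✓)  000-1  0000-(✓)  001-0(✓)  0011-(✓)  01-11(✓)  011-0(✓)  011-1(✓)  0110-(✓)  0111-(✓)  1-000(✓)  1-010(✓)  10-00(✓)  10-10(✓)  100-0(✓)  1000-(✓)  101-0(✓)  11-11(✓)  110-0(✓)  1101-
size-2^2 implicants → -0-00  -000-  -01-0  -1-11  0--11  0-1-0  0-11-  011--  1-0-0  10--0
Unchecked terms (primes): -0-00, -000-, -01-0, -1-11, 0--11, 0-1-0, 0-11-, 000-1, 011--, 1-0-0, 10--0, 1101-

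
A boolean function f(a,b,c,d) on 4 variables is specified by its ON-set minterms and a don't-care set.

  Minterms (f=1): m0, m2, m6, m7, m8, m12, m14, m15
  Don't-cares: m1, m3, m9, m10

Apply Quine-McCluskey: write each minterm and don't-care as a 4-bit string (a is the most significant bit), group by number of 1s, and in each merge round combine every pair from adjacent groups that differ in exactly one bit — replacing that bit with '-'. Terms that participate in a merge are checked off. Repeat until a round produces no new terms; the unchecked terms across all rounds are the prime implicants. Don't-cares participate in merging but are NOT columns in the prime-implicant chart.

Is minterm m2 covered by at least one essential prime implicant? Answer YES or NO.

NO

Round 0: 0000✓ 0001✓ 0010✓ 0011✓ 0110✓ 0111✓ 1000✓ 1001✓ 1010✓ 1100✓ 1110✓ 1111✓
Round 1: -000✓ -001✓ -010✓ -110✓ -111✓ 0-10✓ 0-11✓ 00-0✓ 00-1✓ 000-✓ 001-✓ 011-✓ 1-00✓ 1-10✓ 10-0✓ 100-✓ 11-0✓ 111-✓
Round 2: --10 -0-0 -00- -11- 0-1- 00-- 1--0
PIs = {--10, -0-0, -00-, -11-, 0-1-, 00--, 1--0}
Coverage chart:
  m0: -0-0,-00-,00--
  m2: --10,-0-0,0-1-,00--
  m6: --10,-11-,0-1-
  m7: -11-,0-1-
  m8: -0-0,-00-,1--0
  m12: 1--0 ←essential
  m14: --10,-11-,1--0
  m15: -11- ←essential
Essential: -11-, 1--0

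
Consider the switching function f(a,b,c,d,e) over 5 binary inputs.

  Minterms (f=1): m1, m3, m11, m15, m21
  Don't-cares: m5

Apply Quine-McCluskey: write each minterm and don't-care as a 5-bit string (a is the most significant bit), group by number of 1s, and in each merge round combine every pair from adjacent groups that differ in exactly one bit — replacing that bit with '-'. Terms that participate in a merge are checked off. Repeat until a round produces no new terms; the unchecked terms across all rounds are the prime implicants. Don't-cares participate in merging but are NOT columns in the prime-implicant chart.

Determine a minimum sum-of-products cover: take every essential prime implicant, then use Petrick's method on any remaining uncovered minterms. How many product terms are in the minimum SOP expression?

3

Round 0: 00001✓ 00011✓ 00101✓ 01011✓ 01111✓ 10101✓
Round 1: -0101 0-011 00-01 000-1 01-11
PIs = {-0101, 0-011, 00-01, 000-1, 01-11}
Coverage chart:
  m1: 00-01,000-1
  m3: 0-011,000-1
  m11: 0-011,01-11
  m15: 01-11 ←essential
  m21: -0101 ←essential
Essential: -0101, 01-11
Petrick residual → 000-1
Min cover (3 terms): b'cd'e + a'b'c'e + a'bde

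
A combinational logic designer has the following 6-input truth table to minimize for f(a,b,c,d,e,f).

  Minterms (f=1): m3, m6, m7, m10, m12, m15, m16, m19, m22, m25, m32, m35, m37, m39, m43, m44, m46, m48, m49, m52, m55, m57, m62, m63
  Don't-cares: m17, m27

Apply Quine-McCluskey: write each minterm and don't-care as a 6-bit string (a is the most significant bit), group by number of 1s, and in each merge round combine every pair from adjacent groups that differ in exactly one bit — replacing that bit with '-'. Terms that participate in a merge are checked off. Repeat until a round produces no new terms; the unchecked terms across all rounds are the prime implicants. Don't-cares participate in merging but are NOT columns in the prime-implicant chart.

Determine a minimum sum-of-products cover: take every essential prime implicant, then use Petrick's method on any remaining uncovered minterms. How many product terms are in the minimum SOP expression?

Round 0: 000011✓ 000110✓ 000111✓ 001010 001100✓ 001111✓ 010000✓ 010001✓ 010011✓ 010110✓ 011001✓ 011011✓ 100000✓ 100011✓ 100101✓ 100111✓ 101011✓ 101100✓ 101110✓ 110000✓ 110001✓ 110100✓ 110111✓ 111001✓ 111110✓ 111111✓
Round 1: -00011✓ -00111✓ -01100 -10000✓ -10001✓ -11001✓ 0-0011 0-0110 00-111 000-11✓ 00011- 01-001✓ 01-011✓ 0100-1✓ 01000-✓ 0110-1✓ 1-0000 1-0111 1-1110 10-011 100-11✓ 1001-1 1011-0 11-001✓ 11-111 110-00 11000-✓ 11111-
Round 2: -00-11 -1-001 -1000- 01-0-1
PIs = {-00-11, -01100, -1-001, -1000-, 0-0011, 0-0110, 00-111, 00011-, 001010, 01-0-1, 1-0000, 1-0111, 1-1110, 10-011, 1001-1, 1011-0, 11-111, 110-00, 11111-}
Coverage chart:
  m3: -00-11,0-0011
  m6: 0-0110,00011-
  m7: -00-11,00-111,00011-
  m10: 001010 ←essential
  m12: -01100 ←essential
  m15: 00-111 ←essential
  m16: -1000- ←essential
  m19: 0-0011,01-0-1
  m22: 0-0110 ←essential
  m25: -1-001,01-0-1
  m32: 1-0000 ←essential
  m35: -00-11,10-011
  m37: 1001-1 ←essential
  m39: -00-11,1-0111,1001-1
  m43: 10-011 ←essential
  m44: -01100,1011-0
  m46: 1-1110,1011-0
  m48: -1000-,1-0000,110-00
  m49: -1-001,-1000-
  m52: 110-00 ←essential
  m55: 1-0111,11-111
  m57: -1-001 ←essential
  m62: 1-1110,11111-
  m63: 11-111,11111-
Essential: -01100, -1-001, -1000-, 0-0110, 00-111, 001010, 1-0000, 10-011, 1001-1, 110-00
Petrick residual → 0-0011, 1-1110, 11-111
Min cover (13 terms): b'cde'f' + bd'e'f + bc'd'e' + a'c'd'ef + a'c'def' + a'b'def + a'b'cd'ef' + ac'd'e'f' + acdef' + ab'd'ef + ab'c'df + abdef + abc'e'f'

13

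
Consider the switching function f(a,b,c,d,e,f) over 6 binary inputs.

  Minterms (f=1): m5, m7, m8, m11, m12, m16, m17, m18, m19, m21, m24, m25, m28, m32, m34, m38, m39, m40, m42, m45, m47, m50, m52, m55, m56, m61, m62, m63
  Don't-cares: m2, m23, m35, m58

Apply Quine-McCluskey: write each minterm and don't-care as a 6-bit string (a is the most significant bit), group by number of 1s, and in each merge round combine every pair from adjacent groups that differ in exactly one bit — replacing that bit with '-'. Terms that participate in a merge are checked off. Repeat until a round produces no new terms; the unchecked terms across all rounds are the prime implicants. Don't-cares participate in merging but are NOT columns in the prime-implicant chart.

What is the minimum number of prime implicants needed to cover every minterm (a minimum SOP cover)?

13

Round 0: 000010✓ 000101✓ 000111✓ 001000✓ 001011 001100✓ 010000✓ 010001✓ 010010✓ 010011✓ 010101✓ 010111✓ 011000✓ 011001✓ 011100✓ 100000✓ 100010✓ 100011✓ 100110✓ 100111✓ 101000✓ 101010✓ 101101✓ 101111✓ 110010✓ 110100 110111✓ 111000✓ 111010✓ 111101✓ 111110✓ 111111✓
Round 1: -00010✓ -00111✓ -01000✓ -10010✓ -10111✓ -11000✓ 0-0010✓ 0-0101✓ 0-0111✓ 0-1000✓ 0-1100✓ 0001-1✓ 001-00✓ 01-000✓ 01-001✓ 010-01✓ 010-11✓ 0100-0✓ 0100-1✓ 01000-✓ 01001-✓ 0101-1✓ 011-00✓ 01100-✓ 1-0010✓ 1-0111✓ 1-1000✓ 1-1010✓ 1-1101✓ 1-1111✓ 10-000✓ 10-010✓ 10-111✓ 100-10✓ 100-11✓ 1000-0✓ 10001-✓ 10011-✓ 1010-0✓ 1011-1✓ 11-010✓ 11-111✓ 111-10 1110-0✓ 1111-1✓ 11111-
Round 2: --0010 --0111 --1000 0-01-1 0-1-00 01-00- 010--1 0100-- 1--010 1--111 1-10-0 1-11-1 10-0-0 100-1-
PIs = {--0010, --0111, --1000, 0-01-1, 0-1-00, 001011, 01-00-, 010--1, 0100--, 1--010, 1--111, 1-10-0, 1-11-1, 10-0-0, 100-1-, 110100, 111-10, 11111-}
Coverage chart:
  m5: 0-01-1 ←essential
  m7: --0111,0-01-1
  m8: --1000,0-1-00
  m11: 001011 ←essential
  m12: 0-1-00 ←essential
  m16: 01-00-,0100--
  m17: 01-00-,010--1,0100--
  m18: --0010,0100--
  m19: 010--1,0100--
  m21: 0-01-1,010--1
  m24: --1000,0-1-00,01-00-
  m25: 01-00- ←essential
  m28: 0-1-00 ←essential
  m32: 10-0-0 ←essential
  m34: --0010,1--010,10-0-0,100-1-
  m38: 100-1- ←essential
  m39: --0111,1--111,100-1-
  m40: --1000,1-10-0,10-0-0
  m42: 1--010,1-10-0,10-0-0
  m45: 1-11-1 ←essential
  m47: 1--111,1-11-1
  m50: --0010,1--010
  m52: 110100 ←essential
  m55: --0111,1--111
  m56: --1000,1-10-0
  m61: 1-11-1 ←essential
  m62: 111-10,11111-
  m63: 1--111,1-11-1,11111-
Essential: 0-01-1, 0-1-00, 001011, 01-00-, 1-11-1, 10-0-0, 100-1-, 110100
Petrick residual → --0010, --0111, --1000, 010--1, 111-10
Min cover (13 terms): c'd'ef' + c'def + cd'e'f' + a'c'df + a'ce'f' + a'b'cd'ef + a'bd'e' + a'bc'f + acdf + ab'd'f' + ab'c'e + abc'de'f' + abcef'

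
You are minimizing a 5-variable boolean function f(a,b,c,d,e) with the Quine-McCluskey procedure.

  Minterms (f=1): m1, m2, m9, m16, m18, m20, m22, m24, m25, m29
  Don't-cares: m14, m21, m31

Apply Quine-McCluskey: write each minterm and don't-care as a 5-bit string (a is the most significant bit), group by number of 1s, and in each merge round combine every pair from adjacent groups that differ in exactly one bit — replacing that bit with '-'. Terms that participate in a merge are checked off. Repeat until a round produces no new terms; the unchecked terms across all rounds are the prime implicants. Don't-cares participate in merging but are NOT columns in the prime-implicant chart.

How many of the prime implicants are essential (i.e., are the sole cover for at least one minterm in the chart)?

3

[col 0] 00001*, 00010*, 01001*, 01110, 10000*, 10010*, 10100*, 10101*, 10110*, 11000*, 11001*, 11101*, 11111*
[col 1] -0010, -1001, 0-001, 1-000, 1-101, 10-00*, 10-10*, 100-0*, 101-0*, 1010-, 11-01, 1100-, 111-1
[col 2] 10--0
Prime implicants: -0010, -1001, 0-001, 01110, 1-000, 1-101, 10--0, 1010-, 11-01, 1100-, 111-1
PI chart (minterm → PIs covering it):
  1 | 0-001  (sole → essential)
  2 | -0010  (sole → essential)
  9 | -1001,0-001
  16 | 1-000,10--0
  18 | -0010,10--0
  20 | 10--0,1010-
  22 | 10--0  (sole → essential)
  24 | 1-000,1100-
  25 | -1001,11-01,1100-
  29 | 1-101,11-01,111-1
Essential prime implicants: -0010, 0-001, 10--0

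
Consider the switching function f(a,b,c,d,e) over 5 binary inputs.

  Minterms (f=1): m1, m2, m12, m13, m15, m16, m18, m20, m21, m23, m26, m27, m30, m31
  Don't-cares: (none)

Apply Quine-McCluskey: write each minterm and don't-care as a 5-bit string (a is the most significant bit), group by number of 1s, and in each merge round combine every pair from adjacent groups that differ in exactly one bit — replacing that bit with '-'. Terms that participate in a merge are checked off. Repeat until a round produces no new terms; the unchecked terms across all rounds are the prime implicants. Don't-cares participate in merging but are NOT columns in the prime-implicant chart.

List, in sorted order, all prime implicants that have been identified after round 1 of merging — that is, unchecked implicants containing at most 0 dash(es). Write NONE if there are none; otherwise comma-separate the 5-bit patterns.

00001

Round 0: 00001 00010✓ 01100✓ 01101✓ 01111✓ 10000✓ 10010✓ 10100✓ 10101✓ 10111✓ 11010✓ 11011✓ 11110✓ 11111✓
Round 1: -0010 -1111 011-1 0110- 1-010 1-111 10-00 100-0 101-1 1010- 11-10✓ 11-11✓ 1101-✓ 1111-✓
Round 2: 11-1-
PIs = {-0010, -1111, 00001, 011-1, 0110-, 1-010, 1-111, 10-00, 100-0, 101-1, 1010-, 11-1-}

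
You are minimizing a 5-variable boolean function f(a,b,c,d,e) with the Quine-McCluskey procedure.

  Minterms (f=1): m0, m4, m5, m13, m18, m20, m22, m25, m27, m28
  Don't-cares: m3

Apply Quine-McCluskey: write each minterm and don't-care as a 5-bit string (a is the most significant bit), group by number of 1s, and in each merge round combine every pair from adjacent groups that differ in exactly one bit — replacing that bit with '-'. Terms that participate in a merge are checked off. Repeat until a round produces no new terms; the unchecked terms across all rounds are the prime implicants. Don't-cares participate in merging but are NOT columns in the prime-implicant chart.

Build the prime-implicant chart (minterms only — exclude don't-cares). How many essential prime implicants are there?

5

size-2^0 implicants → 00000(✓)  00011  00100(✓)  00101(✓)  01101(✓)  10010(✓)  10100(✓)  10110(✓)  11001(✓)  11011(✓)  11100(✓)
size-2^1 implicants → -0100  0-101  00-00  0010-  1-100  10-10  101-0  110-1
Unchecked terms (primes): -0100, 0-101, 00-00, 00011, 0010-, 1-100, 10-10, 101-0, 110-1
Minterm coverage:
  m0 ⊆ 00-00 [E]
  m4 ⊆ -0100,00-00,0010-
  m5 ⊆ 0-101,0010-
  m13 ⊆ 0-101 [E]
  m18 ⊆ 10-10 [E]
  m20 ⊆ -0100,1-100,101-0
  m22 ⊆ 10-10,101-0
  m25 ⊆ 110-1 [E]
  m27 ⊆ 110-1 [E]
  m28 ⊆ 1-100 [E]
E = {0-101, 00-00, 1-100, 10-10, 110-1}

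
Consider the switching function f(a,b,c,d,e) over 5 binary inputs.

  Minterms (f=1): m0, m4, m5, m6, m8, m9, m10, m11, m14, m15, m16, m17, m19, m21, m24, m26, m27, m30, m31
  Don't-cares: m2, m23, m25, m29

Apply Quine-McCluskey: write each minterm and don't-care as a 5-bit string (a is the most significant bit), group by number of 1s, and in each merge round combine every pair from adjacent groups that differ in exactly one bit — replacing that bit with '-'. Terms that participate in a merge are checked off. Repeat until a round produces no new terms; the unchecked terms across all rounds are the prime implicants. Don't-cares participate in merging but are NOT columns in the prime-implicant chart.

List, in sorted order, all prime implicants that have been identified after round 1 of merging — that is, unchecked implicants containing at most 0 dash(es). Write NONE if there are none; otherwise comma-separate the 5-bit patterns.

NONE

size-2^0 implicants → 00000(✓)  00010(✓)  00100(✓)  00101(✓)  00110(✓)  01000(✓)  01001(✓)  01010(✓)  01011(✓)  01110(✓)  01111(✓)  10000(✓)  10001(✓)  10011(✓)  10101(✓)  10111(✓)  11000(✓)  11001(✓)  11010(✓)  11011(✓)  11101(✓)  11110(✓)  11111(✓)
size-2^1 implicants → -0000(✓)  -0101  -1000(✓)  -1001(✓)  -1010(✓)  -1011(✓)  -1110(✓)  -1111(✓)  0-000(✓)  0-010(✓)  0-110(✓)  00-00(✓)  00-10(✓)  000-0(✓)  001-0(✓)  0010-  01-10(✓)  01-11(✓)  010-0(✓)  010-1(✓)  0100-(✓)  0101-(✓)  0111-(✓)  1-000(✓)  1-001(✓)  1-011(✓)  1-101(✓)  1-111(✓)  10-01(✓)  10-11(✓)  100-1(✓)  1000-(✓)  101-1(✓)  11-01(✓)  11-10(✓)  11-11(✓)  110-0(✓)  110-1(✓)  1100-(✓)  1101-(✓)  111-1(✓)  1111-(✓)
size-2^2 implicants → --000  -1-10(✓)  -1-11(✓)  -10-0(✓)  -10-1(✓)  -100-(✓)  -101-(✓)  -111-(✓)  0--10  0-0-0  00--0  01-1-(✓)  010--(✓)  1--01(✓)  1--11(✓)  1-0-1(✓)  1-00-  1-1-1(✓)  10--1(✓)  11--1(✓)  11-1-(✓)  110--(✓)
size-2^3 implicants → -1-1-  -10--  1---1
Unchecked terms (primes): --000, -0101, -1-1-, -10--, 0--10, 0-0-0, 00--0, 0010-, 1---1, 1-00-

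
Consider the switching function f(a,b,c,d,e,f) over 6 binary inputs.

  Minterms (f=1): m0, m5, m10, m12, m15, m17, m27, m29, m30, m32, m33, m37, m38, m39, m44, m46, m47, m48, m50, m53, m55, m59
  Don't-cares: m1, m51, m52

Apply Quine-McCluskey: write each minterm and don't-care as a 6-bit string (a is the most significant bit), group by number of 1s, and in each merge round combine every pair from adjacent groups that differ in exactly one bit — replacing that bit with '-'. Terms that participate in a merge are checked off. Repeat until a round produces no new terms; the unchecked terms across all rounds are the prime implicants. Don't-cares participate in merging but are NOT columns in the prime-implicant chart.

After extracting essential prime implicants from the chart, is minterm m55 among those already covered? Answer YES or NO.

NO

Round 0: 000000✓ 000001✓ 000101✓ 001010 001100✓ 001111✓ 010001✓ 011011✓ 011101 011110 100000✓ 100001✓ 100101✓ 100110✓ 100111✓ 101100✓ 101110✓ 101111✓ 110000✓ 110010✓ 110011✓ 110100✓ 110101✓ 110111✓ 111011✓
Round 1: -00000✓ -00001✓ -00101✓ -01100 -01111 -11011 0-0001 000-01✓ 00000-✓ 1-0000 1-0101✓ 1-0111✓ 10-110✓ 10-111✓ 100-01✓ 10000-✓ 1001-1✓ 10011-✓ 1011-0 10111-✓ 11-011 110-00 110-11 1100-0 11001- 1101-1✓ 11010-
Round 2: -00-01 -0000- 1-01-1 10-11-
PIs = {-00-01, -0000-, -01100, -01111, -11011, 0-0001, 001010, 011101, 011110, 1-0000, 1-01-1, 10-11-, 1011-0, 11-011, 110-00, 110-11, 1100-0, 11001-, 11010-}
Coverage chart:
  m0: -0000- ←essential
  m5: -00-01 ←essential
  m10: 001010 ←essential
  m12: -01100 ←essential
  m15: -01111 ←essential
  m17: 0-0001 ←essential
  m27: -11011 ←essential
  m29: 011101 ←essential
  m30: 011110 ←essential
  m32: -0000-,1-0000
  m33: -00-01,-0000-
  m37: -00-01,1-01-1
  m38: 10-11- ←essential
  m39: 1-01-1,10-11-
  m44: -01100,1011-0
  m46: 10-11-,1011-0
  m47: -01111,10-11-
  m48: 1-0000,110-00,1100-0
  m50: 1100-0,11001-
  m53: 1-01-1,11010-
  m55: 1-01-1,110-11
  m59: -11011,11-011
Essential: -00-01, -0000-, -01100, -01111, -11011, 0-0001, 001010, 011101, 011110, 10-11-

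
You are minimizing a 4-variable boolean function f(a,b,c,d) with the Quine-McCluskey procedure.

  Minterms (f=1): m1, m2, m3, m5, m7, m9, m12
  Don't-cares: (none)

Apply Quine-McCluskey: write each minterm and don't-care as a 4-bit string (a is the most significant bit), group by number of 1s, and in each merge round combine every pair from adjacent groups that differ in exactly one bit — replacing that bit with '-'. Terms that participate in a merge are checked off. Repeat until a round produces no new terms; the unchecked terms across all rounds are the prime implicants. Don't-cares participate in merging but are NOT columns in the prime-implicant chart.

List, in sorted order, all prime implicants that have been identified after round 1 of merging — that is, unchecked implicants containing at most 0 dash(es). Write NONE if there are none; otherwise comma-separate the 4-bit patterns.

size-2^0 implicants → 0001(✓)  0010(✓)  0011(✓)  0101(✓)  0111(✓)  1001(✓)  1100
size-2^1 implicants → -001  0-01(✓)  0-11(✓)  00-1(✓)  001-  01-1(✓)
size-2^2 implicants → 0--1
Unchecked terms (primes): -001, 0--1, 001-, 1100

1100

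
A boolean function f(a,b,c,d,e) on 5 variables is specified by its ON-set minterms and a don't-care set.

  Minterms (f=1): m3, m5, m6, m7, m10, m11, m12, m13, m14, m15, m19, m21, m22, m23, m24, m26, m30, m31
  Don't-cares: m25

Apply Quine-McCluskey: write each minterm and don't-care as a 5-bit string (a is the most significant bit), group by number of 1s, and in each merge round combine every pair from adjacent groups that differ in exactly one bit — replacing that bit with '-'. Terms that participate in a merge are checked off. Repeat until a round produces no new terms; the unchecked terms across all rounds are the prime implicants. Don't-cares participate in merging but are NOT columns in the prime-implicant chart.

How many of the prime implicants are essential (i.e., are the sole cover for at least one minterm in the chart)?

size-2^0 implicants → 00011(✓)  00101(✓)  00110(✓)  00111(✓)  01010(✓)  01011(✓)  01100(✓)  01101(✓)  01110(✓)  01111(✓)  10011(✓)  10101(✓)  10110(✓)  10111(✓)  11000(✓)  11001(✓)  11010(✓)  11110(✓)  11111(✓)
size-2^1 implicants → -0011(✓)  -0101(✓)  -0110(✓)  -0111(✓)  -1010(✓)  -1110(✓)  -1111(✓)  0-011(✓)  0-101(✓)  0-110(✓)  0-111(✓)  00-11(✓)  001-1(✓)  0011-(✓)  01-10(✓)  01-11(✓)  0101-(✓)  011-0(✓)  011-1(✓)  0110-(✓)  0111-(✓)  1-110(✓)  1-111(✓)  10-11(✓)  101-1(✓)  1011-(✓)  11-10(✓)  110-0  1100-  1111-(✓)
size-2^2 implicants → --110(✓)  --111(✓)  -0-11  -01-1  -011-(✓)  -1-10  -111-(✓)  0--11  0-1-1  0-11-(✓)  01-1-  011--  1-11-(✓)
size-2^3 implicants → --11-
Unchecked terms (primes): --11-, -0-11, -01-1, -1-10, 0--11, 0-1-1, 01-1-, 011--, 110-0, 1100-
Minterm coverage:
  m3 ⊆ -0-11,0--11
  m5 ⊆ -01-1,0-1-1
  m6 ⊆ --11- [E]
  m7 ⊆ --11-,-0-11,-01-1,0--11,0-1-1
  m10 ⊆ -1-10,01-1-
  m11 ⊆ 0--11,01-1-
  m12 ⊆ 011-- [E]
  m13 ⊆ 0-1-1,011--
  m14 ⊆ --11-,-1-10,01-1-,011--
  m15 ⊆ --11-,0--11,0-1-1,01-1-,011--
  m19 ⊆ -0-11 [E]
  m21 ⊆ -01-1 [E]
  m22 ⊆ --11- [E]
  m23 ⊆ --11-,-0-11,-01-1
  m24 ⊆ 110-0,1100-
  m26 ⊆ -1-10,110-0
  m30 ⊆ --11-,-1-10
  m31 ⊆ --11- [E]
E = {--11-, -0-11, -01-1, 011--}

4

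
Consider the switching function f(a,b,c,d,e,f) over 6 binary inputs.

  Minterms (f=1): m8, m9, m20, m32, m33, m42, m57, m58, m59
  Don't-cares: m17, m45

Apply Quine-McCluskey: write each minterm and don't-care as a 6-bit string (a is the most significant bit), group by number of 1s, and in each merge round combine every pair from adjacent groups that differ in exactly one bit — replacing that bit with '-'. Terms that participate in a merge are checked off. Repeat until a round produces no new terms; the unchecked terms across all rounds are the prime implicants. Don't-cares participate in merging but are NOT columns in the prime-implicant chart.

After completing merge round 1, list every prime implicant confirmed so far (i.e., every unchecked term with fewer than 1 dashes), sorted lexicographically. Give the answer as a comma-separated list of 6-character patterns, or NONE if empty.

010001, 010100, 101101

[col 0] 001000*, 001001*, 010001, 010100, 100000*, 100001*, 101010*, 101101, 111001*, 111010*, 111011*
[col 1] 00100-, 1-1010, 10000-, 1110-1, 11101-
Prime implicants: 00100-, 010001, 010100, 1-1010, 10000-, 101101, 1110-1, 11101-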